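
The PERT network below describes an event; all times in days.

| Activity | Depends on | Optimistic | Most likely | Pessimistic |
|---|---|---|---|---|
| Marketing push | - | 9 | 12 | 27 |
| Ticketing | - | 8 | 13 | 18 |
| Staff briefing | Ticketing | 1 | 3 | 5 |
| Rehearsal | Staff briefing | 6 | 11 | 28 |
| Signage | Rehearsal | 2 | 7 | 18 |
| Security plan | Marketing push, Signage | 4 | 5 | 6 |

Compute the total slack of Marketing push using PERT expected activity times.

te_Marketing push = (9 + 4·12 + 27)/6 = 84/6 = 14
te_Ticketing = (8 + 4·13 + 18)/6 = 78/6 = 13
te_Staff briefing = (1 + 4·3 + 5)/6 = 18/6 = 3
te_Rehearsal = (6 + 4·11 + 28)/6 = 78/6 = 13
te_Signage = (2 + 4·7 + 18)/6 = 48/6 = 8
te_Security plan = (4 + 4·5 + 6)/6 = 30/6 = 5

Forward pass:
ES_Marketing push = 0; EF_Marketing push = 14
ES_Ticketing = 0; EF_Ticketing = 13
ES_Staff briefing = 13; EF_Staff briefing = 13+3 = 16
ES_Rehearsal = 16; EF_Rehearsal = 16+13 = 29
ES_Signage = 29; EF_Signage = 29+8 = 37
ES_Security plan = max(EF_Marketing push=14, EF_Signage=37) = 37; EF_Security plan = 37+5 = 42
Expected project duration μ = 42 days. Critical path: Ticketing → Staff briefing → Rehearsal → Signage → Security plan.

Backward pass:
LF_Security plan = 42; LS_Security plan = 42−5 = 37
LF_Signage = LS_Security plan = 37; LS_Signage = 37−8 = 29
LF_Rehearsal = LS_Signage = 29; LS_Rehearsal = 29−13 = 16
LF_Staff briefing = LS_Rehearsal = 16; LS_Staff briefing = 16−3 = 13
LF_Ticketing = LS_Staff briefing = 13; LS_Ticketing = 13−13 = 0
LF_Marketing push = LS_Security plan = 37; LS_Marketing push = 37−14 = 23
Slack_Marketing push = LS_Marketing push − ES_Marketing push = 23 − 0 = 23

23 days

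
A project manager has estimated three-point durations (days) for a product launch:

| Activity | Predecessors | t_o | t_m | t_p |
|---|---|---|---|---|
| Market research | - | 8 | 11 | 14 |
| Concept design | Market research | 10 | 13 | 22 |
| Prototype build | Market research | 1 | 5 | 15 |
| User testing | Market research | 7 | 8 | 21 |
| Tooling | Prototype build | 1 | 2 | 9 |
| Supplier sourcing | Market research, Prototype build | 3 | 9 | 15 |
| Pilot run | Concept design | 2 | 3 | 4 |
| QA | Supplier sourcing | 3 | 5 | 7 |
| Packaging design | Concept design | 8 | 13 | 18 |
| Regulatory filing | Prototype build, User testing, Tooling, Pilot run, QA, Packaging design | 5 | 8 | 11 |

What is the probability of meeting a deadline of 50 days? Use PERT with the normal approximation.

te_Market research = (8 + 4·11 + 14)/6 = 66/6 = 11; σ²_Market research = ((14−8)/6)² = 1.000
te_Concept design = (10 + 4·13 + 22)/6 = 84/6 = 14; σ²_Concept design = ((22−10)/6)² = 4.000
te_Prototype build = (1 + 4·5 + 15)/6 = 36/6 = 6; σ²_Prototype build = ((15−1)/6)² = 5.444
te_User testing = (7 + 4·8 + 21)/6 = 60/6 = 10; σ²_User testing = ((21−7)/6)² = 5.444
te_Tooling = (1 + 4·2 + 9)/6 = 18/6 = 3; σ²_Tooling = ((9−1)/6)² = 1.778
te_Supplier sourcing = (3 + 4·9 + 15)/6 = 54/6 = 9; σ²_Supplier sourcing = ((15−3)/6)² = 4.000
te_Pilot run = (2 + 4·3 + 4)/6 = 18/6 = 3; σ²_Pilot run = ((4−2)/6)² = 0.111
te_QA = (3 + 4·5 + 7)/6 = 30/6 = 5; σ²_QA = ((7−3)/6)² = 0.444
te_Packaging design = (8 + 4·13 + 18)/6 = 78/6 = 13; σ²_Packaging design = ((18−8)/6)² = 2.778
te_Regulatory filing = (5 + 4·8 + 11)/6 = 48/6 = 8; σ²_Regulatory filing = ((11−5)/6)² = 1.000

Forward pass:
ES_Market research = 0; EF_Market research = 11
ES_Concept design = 11; EF_Concept design = 11+14 = 25
ES_Prototype build = 11; EF_Prototype build = 11+6 = 17
ES_User testing = 11; EF_User testing = 11+10 = 21
ES_Tooling = 17; EF_Tooling = 17+3 = 20
ES_Supplier sourcing = max(EF_Market research=11, EF_Prototype build=17) = 17; EF_Supplier sourcing = 17+9 = 26
ES_Pilot run = 25; EF_Pilot run = 25+3 = 28
ES_QA = 26; EF_QA = 26+5 = 31
ES_Packaging design = 25; EF_Packaging design = 25+13 = 38
ES_Regulatory filing = max(EF_Prototype build=17, EF_User testing=21, EF_Tooling=20, EF_Pilot run=28, EF_QA=31, EF_Packaging design=38) = 38; EF_Regulatory filing = 38+8 = 46
Expected project duration μ = 46 days. Critical path: Market research → Concept design → Packaging design → Regulatory filing.

Variance along critical path = 1.000 + 4.000 + 2.778 + 1.000 = 8.778; σ = √8.778 = 2.963 days.
Z = (50 − 46) / 2.963 = 1.350
P(T ≤ 50) = Φ(1.350) ≈ 0.912

0.912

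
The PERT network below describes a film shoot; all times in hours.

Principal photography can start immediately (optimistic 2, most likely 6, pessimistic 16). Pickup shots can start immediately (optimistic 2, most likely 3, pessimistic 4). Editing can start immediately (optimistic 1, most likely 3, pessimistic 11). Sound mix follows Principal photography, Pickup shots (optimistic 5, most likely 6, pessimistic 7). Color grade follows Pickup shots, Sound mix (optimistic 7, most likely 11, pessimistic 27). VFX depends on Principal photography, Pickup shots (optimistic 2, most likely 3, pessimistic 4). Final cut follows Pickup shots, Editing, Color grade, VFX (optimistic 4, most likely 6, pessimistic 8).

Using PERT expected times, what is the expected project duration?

32 hours

te_Principal photography = (2 + 4·6 + 16)/6 = 42/6 = 7
te_Pickup shots = (2 + 4·3 + 4)/6 = 18/6 = 3
te_Editing = (1 + 4·3 + 11)/6 = 24/6 = 4
te_Sound mix = (5 + 4·6 + 7)/6 = 36/6 = 6
te_Color grade = (7 + 4·11 + 27)/6 = 78/6 = 13
te_VFX = (2 + 4·3 + 4)/6 = 18/6 = 3
te_Final cut = (4 + 4·6 + 8)/6 = 36/6 = 6

Forward pass:
ES_Principal photography = 0; EF_Principal photography = 7
ES_Pickup shots = 0; EF_Pickup shots = 3
ES_Editing = 0; EF_Editing = 4
ES_Sound mix = max(EF_Principal photography=7, EF_Pickup shots=3) = 7; EF_Sound mix = 7+6 = 13
ES_Color grade = max(EF_Pickup shots=3, EF_Sound mix=13) = 13; EF_Color grade = 13+13 = 26
ES_VFX = max(EF_Principal photography=7, EF_Pickup shots=3) = 7; EF_VFX = 7+3 = 10
ES_Final cut = max(EF_Pickup shots=3, EF_Editing=4, EF_Color grade=26, EF_VFX=10) = 26; EF_Final cut = 26+6 = 32
Expected project duration μ = 32 hours. Critical path: Principal photography → Sound mix → Color grade → Final cut.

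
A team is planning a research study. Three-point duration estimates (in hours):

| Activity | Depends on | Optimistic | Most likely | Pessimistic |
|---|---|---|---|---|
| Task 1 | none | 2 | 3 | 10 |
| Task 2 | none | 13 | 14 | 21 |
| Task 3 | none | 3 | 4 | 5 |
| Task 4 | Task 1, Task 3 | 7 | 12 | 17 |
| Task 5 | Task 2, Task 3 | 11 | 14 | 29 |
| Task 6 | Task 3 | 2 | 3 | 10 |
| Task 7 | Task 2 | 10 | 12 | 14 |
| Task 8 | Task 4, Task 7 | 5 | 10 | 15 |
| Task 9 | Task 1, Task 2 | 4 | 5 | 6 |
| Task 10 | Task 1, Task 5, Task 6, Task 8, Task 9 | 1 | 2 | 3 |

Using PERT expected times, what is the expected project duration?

39 hours

te_Task 1 = (2 + 4·3 + 10)/6 = 24/6 = 4
te_Task 2 = (13 + 4·14 + 21)/6 = 90/6 = 15
te_Task 3 = (3 + 4·4 + 5)/6 = 24/6 = 4
te_Task 4 = (7 + 4·12 + 17)/6 = 72/6 = 12
te_Task 5 = (11 + 4·14 + 29)/6 = 96/6 = 16
te_Task 6 = (2 + 4·3 + 10)/6 = 24/6 = 4
te_Task 7 = (10 + 4·12 + 14)/6 = 72/6 = 12
te_Task 8 = (5 + 4·10 + 15)/6 = 60/6 = 10
te_Task 9 = (4 + 4·5 + 6)/6 = 30/6 = 5
te_Task 10 = (1 + 4·2 + 3)/6 = 12/6 = 2

Forward pass:
ES_Task 1 = 0; EF_Task 1 = 4
ES_Task 2 = 0; EF_Task 2 = 15
ES_Task 3 = 0; EF_Task 3 = 4
ES_Task 4 = max(EF_Task 1=4, EF_Task 3=4) = 4; EF_Task 4 = 4+12 = 16
ES_Task 5 = max(EF_Task 2=15, EF_Task 3=4) = 15; EF_Task 5 = 15+16 = 31
ES_Task 6 = 4; EF_Task 6 = 4+4 = 8
ES_Task 7 = 15; EF_Task 7 = 15+12 = 27
ES_Task 8 = max(EF_Task 4=16, EF_Task 7=27) = 27; EF_Task 8 = 27+10 = 37
ES_Task 9 = max(EF_Task 1=4, EF_Task 2=15) = 15; EF_Task 9 = 15+5 = 20
ES_Task 10 = max(EF_Task 1=4, EF_Task 5=31, EF_Task 6=8, EF_Task 8=37, EF_Task 9=20) = 37; EF_Task 10 = 37+2 = 39
Expected project duration μ = 39 hours. Critical path: Task 2 → Task 7 → Task 8 → Task 10.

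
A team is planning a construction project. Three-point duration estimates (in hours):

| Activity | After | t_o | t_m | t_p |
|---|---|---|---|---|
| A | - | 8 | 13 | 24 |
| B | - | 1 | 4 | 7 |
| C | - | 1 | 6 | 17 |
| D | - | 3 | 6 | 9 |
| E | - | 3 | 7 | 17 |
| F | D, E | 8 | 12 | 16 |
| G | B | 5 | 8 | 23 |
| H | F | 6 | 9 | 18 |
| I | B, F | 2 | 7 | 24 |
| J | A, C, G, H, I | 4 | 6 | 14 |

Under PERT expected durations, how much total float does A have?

16 hours

te_A = (8 + 4·13 + 24)/6 = 84/6 = 14
te_B = (1 + 4·4 + 7)/6 = 24/6 = 4
te_C = (1 + 4·6 + 17)/6 = 42/6 = 7
te_D = (3 + 4·6 + 9)/6 = 36/6 = 6
te_E = (3 + 4·7 + 17)/6 = 48/6 = 8
te_F = (8 + 4·12 + 16)/6 = 72/6 = 12
te_G = (5 + 4·8 + 23)/6 = 60/6 = 10
te_H = (6 + 4·9 + 18)/6 = 60/6 = 10
te_I = (2 + 4·7 + 24)/6 = 54/6 = 9
te_J = (4 + 4·6 + 14)/6 = 42/6 = 7

Forward pass:
ES_A = 0; EF_A = 14
ES_B = 0; EF_B = 4
ES_C = 0; EF_C = 7
ES_D = 0; EF_D = 6
ES_E = 0; EF_E = 8
ES_F = max(EF_D=6, EF_E=8) = 8; EF_F = 8+12 = 20
ES_G = 4; EF_G = 4+10 = 14
ES_H = 20; EF_H = 20+10 = 30
ES_I = max(EF_B=4, EF_F=20) = 20; EF_I = 20+9 = 29
ES_J = max(EF_A=14, EF_C=7, EF_G=14, EF_H=30, EF_I=29) = 30; EF_J = 30+7 = 37
Expected project duration μ = 37 hours. Critical path: E → F → H → J.

Backward pass:
LF_J = 37; LS_J = 37−7 = 30
LF_I = LS_J = 30; LS_I = 30−9 = 21
LF_H = LS_J = 30; LS_H = 30−10 = 20
LF_G = LS_J = 30; LS_G = 30−10 = 20
LF_F = min(LS_H=20, LS_I=21) = 20; LS_F = 20−12 = 8
LF_E = LS_F = 8; LS_E = 8−8 = 0
LF_D = LS_F = 8; LS_D = 8−6 = 2
LF_C = LS_J = 30; LS_C = 30−7 = 23
LF_B = min(LS_G=20, LS_I=21) = 20; LS_B = 20−4 = 16
LF_A = LS_J = 30; LS_A = 30−14 = 16
Slack_A = LS_A − ES_A = 16 − 0 = 16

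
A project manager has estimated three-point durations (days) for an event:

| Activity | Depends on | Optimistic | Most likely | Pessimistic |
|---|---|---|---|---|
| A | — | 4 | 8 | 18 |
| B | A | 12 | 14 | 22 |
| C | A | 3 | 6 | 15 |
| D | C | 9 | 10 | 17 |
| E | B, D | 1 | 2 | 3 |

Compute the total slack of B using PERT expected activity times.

te_A = (4 + 4·8 + 18)/6 = 54/6 = 9
te_B = (12 + 4·14 + 22)/6 = 90/6 = 15
te_C = (3 + 4·6 + 15)/6 = 42/6 = 7
te_D = (9 + 4·10 + 17)/6 = 66/6 = 11
te_E = (1 + 4·2 + 3)/6 = 12/6 = 2

Forward pass:
ES_A = 0; EF_A = 9
ES_B = 9; EF_B = 9+15 = 24
ES_C = 9; EF_C = 9+7 = 16
ES_D = 16; EF_D = 16+11 = 27
ES_E = max(EF_B=24, EF_D=27) = 27; EF_E = 27+2 = 29
Expected project duration μ = 29 days. Critical path: A → C → D → E.

Backward pass:
LF_E = 29; LS_E = 29−2 = 27
LF_D = LS_E = 27; LS_D = 27−11 = 16
LF_C = LS_D = 16; LS_C = 16−7 = 9
LF_B = LS_E = 27; LS_B = 27−15 = 12
LF_A = min(LS_B=12, LS_C=9) = 9; LS_A = 9−9 = 0
Slack_B = LS_B − ES_B = 12 − 9 = 3

3 days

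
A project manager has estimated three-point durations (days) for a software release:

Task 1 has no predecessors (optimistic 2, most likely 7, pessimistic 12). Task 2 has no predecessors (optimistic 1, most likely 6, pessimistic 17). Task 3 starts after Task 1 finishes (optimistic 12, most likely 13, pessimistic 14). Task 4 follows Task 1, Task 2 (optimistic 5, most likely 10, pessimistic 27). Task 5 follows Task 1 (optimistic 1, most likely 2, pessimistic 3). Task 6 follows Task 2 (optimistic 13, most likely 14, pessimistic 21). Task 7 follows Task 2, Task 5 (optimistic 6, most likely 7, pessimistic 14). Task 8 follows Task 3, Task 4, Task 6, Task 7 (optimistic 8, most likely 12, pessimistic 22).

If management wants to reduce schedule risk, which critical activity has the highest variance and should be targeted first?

Task 2

te_Task 1 = (2 + 4·7 + 12)/6 = 42/6 = 7; σ²_Task 1 = ((12−2)/6)² = 2.778
te_Task 2 = (1 + 4·6 + 17)/6 = 42/6 = 7; σ²_Task 2 = ((17−1)/6)² = 7.111
te_Task 3 = (12 + 4·13 + 14)/6 = 78/6 = 13; σ²_Task 3 = ((14−12)/6)² = 0.111
te_Task 4 = (5 + 4·10 + 27)/6 = 72/6 = 12; σ²_Task 4 = ((27−5)/6)² = 13.444
te_Task 5 = (1 + 4·2 + 3)/6 = 12/6 = 2; σ²_Task 5 = ((3−1)/6)² = 0.111
te_Task 6 = (13 + 4·14 + 21)/6 = 90/6 = 15; σ²_Task 6 = ((21−13)/6)² = 1.778
te_Task 7 = (6 + 4·7 + 14)/6 = 48/6 = 8; σ²_Task 7 = ((14−6)/6)² = 1.778
te_Task 8 = (8 + 4·12 + 22)/6 = 78/6 = 13; σ²_Task 8 = ((22−8)/6)² = 5.444

Forward pass:
ES_Task 1 = 0; EF_Task 1 = 7
ES_Task 2 = 0; EF_Task 2 = 7
ES_Task 3 = 7; EF_Task 3 = 7+13 = 20
ES_Task 4 = max(EF_Task 1=7, EF_Task 2=7) = 7; EF_Task 4 = 7+12 = 19
ES_Task 5 = 7; EF_Task 5 = 7+2 = 9
ES_Task 6 = 7; EF_Task 6 = 7+15 = 22
ES_Task 7 = max(EF_Task 2=7, EF_Task 5=9) = 9; EF_Task 7 = 9+8 = 17
ES_Task 8 = max(EF_Task 3=20, EF_Task 4=19, EF_Task 6=22, EF_Task 7=17) = 22; EF_Task 8 = 22+13 = 35
Expected project duration μ = 35 days. Critical path: Task 2 → Task 6 → Task 8.

Variances on critical path: σ²_Task 2=7.111, σ²_Task 6=1.778, σ²_Task 8=5.444.
Largest is σ²_Task 2 = 7.111.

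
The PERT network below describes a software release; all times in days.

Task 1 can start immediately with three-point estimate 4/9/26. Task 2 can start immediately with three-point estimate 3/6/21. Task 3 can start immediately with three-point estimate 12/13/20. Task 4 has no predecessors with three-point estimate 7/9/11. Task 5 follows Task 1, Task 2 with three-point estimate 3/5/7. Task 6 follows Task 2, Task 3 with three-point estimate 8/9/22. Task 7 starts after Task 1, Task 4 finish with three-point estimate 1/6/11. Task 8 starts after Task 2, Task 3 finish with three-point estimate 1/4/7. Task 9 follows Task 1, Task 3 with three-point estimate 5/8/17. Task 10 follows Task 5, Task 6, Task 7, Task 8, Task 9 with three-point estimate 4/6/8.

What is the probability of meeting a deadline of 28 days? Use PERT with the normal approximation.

0.139

te_Task 1 = (4 + 4·9 + 26)/6 = 66/6 = 11; σ²_Task 1 = ((26−4)/6)² = 13.444
te_Task 2 = (3 + 4·6 + 21)/6 = 48/6 = 8; σ²_Task 2 = ((21−3)/6)² = 9.000
te_Task 3 = (12 + 4·13 + 20)/6 = 84/6 = 14; σ²_Task 3 = ((20−12)/6)² = 1.778
te_Task 4 = (7 + 4·9 + 11)/6 = 54/6 = 9; σ²_Task 4 = ((11−7)/6)² = 0.444
te_Task 5 = (3 + 4·5 + 7)/6 = 30/6 = 5; σ²_Task 5 = ((7−3)/6)² = 0.444
te_Task 6 = (8 + 4·9 + 22)/6 = 66/6 = 11; σ²_Task 6 = ((22−8)/6)² = 5.444
te_Task 7 = (1 + 4·6 + 11)/6 = 36/6 = 6; σ²_Task 7 = ((11−1)/6)² = 2.778
te_Task 8 = (1 + 4·4 + 7)/6 = 24/6 = 4; σ²_Task 8 = ((7−1)/6)² = 1.000
te_Task 9 = (5 + 4·8 + 17)/6 = 54/6 = 9; σ²_Task 9 = ((17−5)/6)² = 4.000
te_Task 10 = (4 + 4·6 + 8)/6 = 36/6 = 6; σ²_Task 10 = ((8−4)/6)² = 0.444

Forward pass:
ES_Task 1 = 0; EF_Task 1 = 11
ES_Task 2 = 0; EF_Task 2 = 8
ES_Task 3 = 0; EF_Task 3 = 14
ES_Task 4 = 0; EF_Task 4 = 9
ES_Task 5 = max(EF_Task 1=11, EF_Task 2=8) = 11; EF_Task 5 = 11+5 = 16
ES_Task 6 = max(EF_Task 2=8, EF_Task 3=14) = 14; EF_Task 6 = 14+11 = 25
ES_Task 7 = max(EF_Task 1=11, EF_Task 4=9) = 11; EF_Task 7 = 11+6 = 17
ES_Task 8 = max(EF_Task 2=8, EF_Task 3=14) = 14; EF_Task 8 = 14+4 = 18
ES_Task 9 = max(EF_Task 1=11, EF_Task 3=14) = 14; EF_Task 9 = 14+9 = 23
ES_Task 10 = max(EF_Task 5=16, EF_Task 6=25, EF_Task 7=17, EF_Task 8=18, EF_Task 9=23) = 25; EF_Task 10 = 25+6 = 31
Expected project duration μ = 31 days. Critical path: Task 3 → Task 6 → Task 10.

Variance along critical path = 1.778 + 5.444 + 0.444 = 7.667; σ = √7.667 = 2.769 days.
Z = (28 − 31) / 2.769 = -1.083
P(T ≤ 28) = Φ(-1.083) ≈ 0.139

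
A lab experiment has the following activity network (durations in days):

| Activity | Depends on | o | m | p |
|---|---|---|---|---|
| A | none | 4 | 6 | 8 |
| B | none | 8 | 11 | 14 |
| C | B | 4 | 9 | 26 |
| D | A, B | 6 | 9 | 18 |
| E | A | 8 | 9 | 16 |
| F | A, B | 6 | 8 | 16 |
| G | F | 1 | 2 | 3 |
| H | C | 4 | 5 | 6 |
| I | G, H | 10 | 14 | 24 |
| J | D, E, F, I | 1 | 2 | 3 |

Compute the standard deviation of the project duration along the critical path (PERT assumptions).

te_A = (4 + 4·6 + 8)/6 = 36/6 = 6; σ²_A = ((8−4)/6)² = 0.444
te_B = (8 + 4·11 + 14)/6 = 66/6 = 11; σ²_B = ((14−8)/6)² = 1.000
te_C = (4 + 4·9 + 26)/6 = 66/6 = 11; σ²_C = ((26−4)/6)² = 13.444
te_D = (6 + 4·9 + 18)/6 = 60/6 = 10; σ²_D = ((18−6)/6)² = 4.000
te_E = (8 + 4·9 + 16)/6 = 60/6 = 10; σ²_E = ((16−8)/6)² = 1.778
te_F = (6 + 4·8 + 16)/6 = 54/6 = 9; σ²_F = ((16−6)/6)² = 2.778
te_G = (1 + 4·2 + 3)/6 = 12/6 = 2; σ²_G = ((3−1)/6)² = 0.111
te_H = (4 + 4·5 + 6)/6 = 30/6 = 5; σ²_H = ((6−4)/6)² = 0.111
te_I = (10 + 4·14 + 24)/6 = 90/6 = 15; σ²_I = ((24−10)/6)² = 5.444
te_J = (1 + 4·2 + 3)/6 = 12/6 = 2; σ²_J = ((3−1)/6)² = 0.111

Forward pass:
ES_A = 0; EF_A = 6
ES_B = 0; EF_B = 11
ES_C = 11; EF_C = 11+11 = 22
ES_D = max(EF_A=6, EF_B=11) = 11; EF_D = 11+10 = 21
ES_E = 6; EF_E = 6+10 = 16
ES_F = max(EF_A=6, EF_B=11) = 11; EF_F = 11+9 = 20
ES_G = 20; EF_G = 20+2 = 22
ES_H = 22; EF_H = 22+5 = 27
ES_I = max(EF_G=22, EF_H=27) = 27; EF_I = 27+15 = 42
ES_J = max(EF_D=21, EF_E=16, EF_F=20, EF_I=42) = 42; EF_J = 42+2 = 44
Expected project duration μ = 44 days. Critical path: B → C → H → I → J.

Variance along critical path = 1.000 + 13.444 + 0.111 + 5.444 + 0.111 = 20.111
σ = √20.111 = 4.485 days

4.48 days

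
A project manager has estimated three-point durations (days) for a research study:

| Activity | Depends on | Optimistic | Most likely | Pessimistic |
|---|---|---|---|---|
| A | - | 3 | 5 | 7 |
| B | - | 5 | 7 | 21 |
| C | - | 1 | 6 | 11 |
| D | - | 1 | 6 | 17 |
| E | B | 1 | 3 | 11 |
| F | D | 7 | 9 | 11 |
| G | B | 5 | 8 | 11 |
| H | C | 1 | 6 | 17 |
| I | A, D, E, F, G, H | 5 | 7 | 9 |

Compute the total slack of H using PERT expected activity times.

te_A = (3 + 4·5 + 7)/6 = 30/6 = 5
te_B = (5 + 4·7 + 21)/6 = 54/6 = 9
te_C = (1 + 4·6 + 11)/6 = 36/6 = 6
te_D = (1 + 4·6 + 17)/6 = 42/6 = 7
te_E = (1 + 4·3 + 11)/6 = 24/6 = 4
te_F = (7 + 4·9 + 11)/6 = 54/6 = 9
te_G = (5 + 4·8 + 11)/6 = 48/6 = 8
te_H = (1 + 4·6 + 17)/6 = 42/6 = 7
te_I = (5 + 4·7 + 9)/6 = 42/6 = 7

Forward pass:
ES_A = 0; EF_A = 5
ES_B = 0; EF_B = 9
ES_C = 0; EF_C = 6
ES_D = 0; EF_D = 7
ES_E = 9; EF_E = 9+4 = 13
ES_F = 7; EF_F = 7+9 = 16
ES_G = 9; EF_G = 9+8 = 17
ES_H = 6; EF_H = 6+7 = 13
ES_I = max(EF_A=5, EF_D=7, EF_E=13, EF_F=16, EF_G=17, EF_H=13) = 17; EF_I = 17+7 = 24
Expected project duration μ = 24 days. Critical path: B → G → I.

Backward pass:
LF_I = 24; LS_I = 24−7 = 17
LF_H = LS_I = 17; LS_H = 17−7 = 10
LF_G = LS_I = 17; LS_G = 17−8 = 9
LF_F = LS_I = 17; LS_F = 17−9 = 8
LF_E = LS_I = 17; LS_E = 17−4 = 13
LF_D = min(LS_F=8, LS_I=17) = 8; LS_D = 8−7 = 1
LF_C = LS_H = 10; LS_C = 10−6 = 4
LF_B = min(LS_E=13, LS_G=9) = 9; LS_B = 9−9 = 0
LF_A = LS_I = 17; LS_A = 17−5 = 12
Slack_H = LS_H − ES_H = 10 − 6 = 4

4 days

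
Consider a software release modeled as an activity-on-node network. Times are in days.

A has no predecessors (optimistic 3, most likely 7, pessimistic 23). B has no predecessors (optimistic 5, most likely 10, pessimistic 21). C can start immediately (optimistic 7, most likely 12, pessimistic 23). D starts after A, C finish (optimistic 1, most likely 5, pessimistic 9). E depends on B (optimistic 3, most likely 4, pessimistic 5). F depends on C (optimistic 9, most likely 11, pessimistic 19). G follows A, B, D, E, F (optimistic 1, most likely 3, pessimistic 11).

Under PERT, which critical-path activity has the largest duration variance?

te_A = (3 + 4·7 + 23)/6 = 54/6 = 9; σ²_A = ((23−3)/6)² = 11.111
te_B = (5 + 4·10 + 21)/6 = 66/6 = 11; σ²_B = ((21−5)/6)² = 7.111
te_C = (7 + 4·12 + 23)/6 = 78/6 = 13; σ²_C = ((23−7)/6)² = 7.111
te_D = (1 + 4·5 + 9)/6 = 30/6 = 5; σ²_D = ((9−1)/6)² = 1.778
te_E = (3 + 4·4 + 5)/6 = 24/6 = 4; σ²_E = ((5−3)/6)² = 0.111
te_F = (9 + 4·11 + 19)/6 = 72/6 = 12; σ²_F = ((19−9)/6)² = 2.778
te_G = (1 + 4·3 + 11)/6 = 24/6 = 4; σ²_G = ((11−1)/6)² = 2.778

Forward pass:
ES_A = 0; EF_A = 9
ES_B = 0; EF_B = 11
ES_C = 0; EF_C = 13
ES_D = max(EF_A=9, EF_C=13) = 13; EF_D = 13+5 = 18
ES_E = 11; EF_E = 11+4 = 15
ES_F = 13; EF_F = 13+12 = 25
ES_G = max(EF_A=9, EF_B=11, EF_D=18, EF_E=15, EF_F=25) = 25; EF_G = 25+4 = 29
Expected project duration μ = 29 days. Critical path: C → F → G.

Variances on critical path: σ²_C=7.111, σ²_F=2.778, σ²_G=2.778.
Largest is σ²_C = 7.111.

C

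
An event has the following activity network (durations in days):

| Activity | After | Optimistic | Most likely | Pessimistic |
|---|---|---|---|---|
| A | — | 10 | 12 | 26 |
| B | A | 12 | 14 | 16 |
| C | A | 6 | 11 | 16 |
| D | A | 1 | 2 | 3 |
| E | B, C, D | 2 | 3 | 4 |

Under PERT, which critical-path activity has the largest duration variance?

A

te_A = (10 + 4·12 + 26)/6 = 84/6 = 14; σ²_A = ((26−10)/6)² = 7.111
te_B = (12 + 4·14 + 16)/6 = 84/6 = 14; σ²_B = ((16−12)/6)² = 0.444
te_C = (6 + 4·11 + 16)/6 = 66/6 = 11; σ²_C = ((16−6)/6)² = 2.778
te_D = (1 + 4·2 + 3)/6 = 12/6 = 2; σ²_D = ((3−1)/6)² = 0.111
te_E = (2 + 4·3 + 4)/6 = 18/6 = 3; σ²_E = ((4−2)/6)² = 0.111

Forward pass:
ES_A = 0; EF_A = 14
ES_B = 14; EF_B = 14+14 = 28
ES_C = 14; EF_C = 14+11 = 25
ES_D = 14; EF_D = 14+2 = 16
ES_E = max(EF_B=28, EF_C=25, EF_D=16) = 28; EF_E = 28+3 = 31
Expected project duration μ = 31 days. Critical path: A → B → E.

Variances on critical path: σ²_A=7.111, σ²_B=0.444, σ²_E=0.111.
Largest is σ²_A = 7.111.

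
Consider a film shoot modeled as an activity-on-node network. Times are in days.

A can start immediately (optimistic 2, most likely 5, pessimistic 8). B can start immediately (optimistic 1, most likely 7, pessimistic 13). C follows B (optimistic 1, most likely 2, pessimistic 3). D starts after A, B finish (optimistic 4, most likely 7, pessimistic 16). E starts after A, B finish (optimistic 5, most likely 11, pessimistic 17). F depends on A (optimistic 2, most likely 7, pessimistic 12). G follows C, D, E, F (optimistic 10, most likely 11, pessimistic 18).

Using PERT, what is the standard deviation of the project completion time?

te_A = (2 + 4·5 + 8)/6 = 30/6 = 5; σ²_A = ((8−2)/6)² = 1.000
te_B = (1 + 4·7 + 13)/6 = 42/6 = 7; σ²_B = ((13−1)/6)² = 4.000
te_C = (1 + 4·2 + 3)/6 = 12/6 = 2; σ²_C = ((3−1)/6)² = 0.111
te_D = (4 + 4·7 + 16)/6 = 48/6 = 8; σ²_D = ((16−4)/6)² = 4.000
te_E = (5 + 4·11 + 17)/6 = 66/6 = 11; σ²_E = ((17−5)/6)² = 4.000
te_F = (2 + 4·7 + 12)/6 = 42/6 = 7; σ²_F = ((12−2)/6)² = 2.778
te_G = (10 + 4·11 + 18)/6 = 72/6 = 12; σ²_G = ((18−10)/6)² = 1.778

Forward pass:
ES_A = 0; EF_A = 5
ES_B = 0; EF_B = 7
ES_C = 7; EF_C = 7+2 = 9
ES_D = max(EF_A=5, EF_B=7) = 7; EF_D = 7+8 = 15
ES_E = max(EF_A=5, EF_B=7) = 7; EF_E = 7+11 = 18
ES_F = 5; EF_F = 5+7 = 12
ES_G = max(EF_C=9, EF_D=15, EF_E=18, EF_F=12) = 18; EF_G = 18+12 = 30
Expected project duration μ = 30 days. Critical path: B → E → G.

Variance along critical path = 4.000 + 4.000 + 1.778 = 9.778
σ = √9.778 = 3.127 days

3.13 days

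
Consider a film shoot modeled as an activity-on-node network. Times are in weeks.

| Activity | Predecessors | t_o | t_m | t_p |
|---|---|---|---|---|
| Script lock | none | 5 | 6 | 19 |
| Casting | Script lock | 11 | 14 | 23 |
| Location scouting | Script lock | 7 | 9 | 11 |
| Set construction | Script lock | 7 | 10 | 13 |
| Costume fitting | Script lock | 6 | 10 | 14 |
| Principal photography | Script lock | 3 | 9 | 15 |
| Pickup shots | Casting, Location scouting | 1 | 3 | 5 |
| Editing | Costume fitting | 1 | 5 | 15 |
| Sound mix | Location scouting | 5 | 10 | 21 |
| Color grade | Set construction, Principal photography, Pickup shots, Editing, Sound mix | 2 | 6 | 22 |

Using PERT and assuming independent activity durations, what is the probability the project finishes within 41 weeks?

0.846

te_Script lock = (5 + 4·6 + 19)/6 = 48/6 = 8; σ²_Script lock = ((19−5)/6)² = 5.444
te_Casting = (11 + 4·14 + 23)/6 = 90/6 = 15; σ²_Casting = ((23−11)/6)² = 4.000
te_Location scouting = (7 + 4·9 + 11)/6 = 54/6 = 9; σ²_Location scouting = ((11−7)/6)² = 0.444
te_Set construction = (7 + 4·10 + 13)/6 = 60/6 = 10; σ²_Set construction = ((13−7)/6)² = 1.000
te_Costume fitting = (6 + 4·10 + 14)/6 = 60/6 = 10; σ²_Costume fitting = ((14−6)/6)² = 1.778
te_Principal photography = (3 + 4·9 + 15)/6 = 54/6 = 9; σ²_Principal photography = ((15−3)/6)² = 4.000
te_Pickup shots = (1 + 4·3 + 5)/6 = 18/6 = 3; σ²_Pickup shots = ((5−1)/6)² = 0.444
te_Editing = (1 + 4·5 + 15)/6 = 36/6 = 6; σ²_Editing = ((15−1)/6)² = 5.444
te_Sound mix = (5 + 4·10 + 21)/6 = 66/6 = 11; σ²_Sound mix = ((21−5)/6)² = 7.111
te_Color grade = (2 + 4·6 + 22)/6 = 48/6 = 8; σ²_Color grade = ((22−2)/6)² = 11.111

Forward pass:
ES_Script lock = 0; EF_Script lock = 8
ES_Casting = 8; EF_Casting = 8+15 = 23
ES_Location scouting = 8; EF_Location scouting = 8+9 = 17
ES_Set construction = 8; EF_Set construction = 8+10 = 18
ES_Costume fitting = 8; EF_Costume fitting = 8+10 = 18
ES_Principal photography = 8; EF_Principal photography = 8+9 = 17
ES_Pickup shots = max(EF_Casting=23, EF_Location scouting=17) = 23; EF_Pickup shots = 23+3 = 26
ES_Editing = 18; EF_Editing = 18+6 = 24
ES_Sound mix = 17; EF_Sound mix = 17+11 = 28
ES_Color grade = max(EF_Set construction=18, EF_Principal photography=17, EF_Pickup shots=26, EF_Editing=24, EF_Sound mix=28) = 28; EF_Color grade = 28+8 = 36
Expected project duration μ = 36 weeks. Critical path: Script lock → Location scouting → Sound mix → Color grade.

Variance along critical path = 5.444 + 0.444 + 7.111 + 11.111 = 24.111; σ = √24.111 = 4.910 weeks.
Z = (41 − 36) / 4.910 = 1.018
P(T ≤ 41) = Φ(1.018) ≈ 0.846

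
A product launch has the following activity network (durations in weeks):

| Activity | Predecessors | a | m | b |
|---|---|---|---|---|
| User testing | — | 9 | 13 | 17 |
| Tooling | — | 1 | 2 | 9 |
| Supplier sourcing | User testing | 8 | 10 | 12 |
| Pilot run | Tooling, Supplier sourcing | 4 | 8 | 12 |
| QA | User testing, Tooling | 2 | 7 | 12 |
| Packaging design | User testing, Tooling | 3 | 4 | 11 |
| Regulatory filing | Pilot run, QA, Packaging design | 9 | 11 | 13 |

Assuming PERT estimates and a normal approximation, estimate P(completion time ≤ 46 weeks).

0.971

te_User testing = (9 + 4·13 + 17)/6 = 78/6 = 13; σ²_User testing = ((17−9)/6)² = 1.778
te_Tooling = (1 + 4·2 + 9)/6 = 18/6 = 3; σ²_Tooling = ((9−1)/6)² = 1.778
te_Supplier sourcing = (8 + 4·10 + 12)/6 = 60/6 = 10; σ²_Supplier sourcing = ((12−8)/6)² = 0.444
te_Pilot run = (4 + 4·8 + 12)/6 = 48/6 = 8; σ²_Pilot run = ((12−4)/6)² = 1.778
te_QA = (2 + 4·7 + 12)/6 = 42/6 = 7; σ²_QA = ((12−2)/6)² = 2.778
te_Packaging design = (3 + 4·4 + 11)/6 = 30/6 = 5; σ²_Packaging design = ((11−3)/6)² = 1.778
te_Regulatory filing = (9 + 4·11 + 13)/6 = 66/6 = 11; σ²_Regulatory filing = ((13−9)/6)² = 0.444

Forward pass:
ES_User testing = 0; EF_User testing = 13
ES_Tooling = 0; EF_Tooling = 3
ES_Supplier sourcing = 13; EF_Supplier sourcing = 13+10 = 23
ES_Pilot run = max(EF_Tooling=3, EF_Supplier sourcing=23) = 23; EF_Pilot run = 23+8 = 31
ES_QA = max(EF_User testing=13, EF_Tooling=3) = 13; EF_QA = 13+7 = 20
ES_Packaging design = max(EF_User testing=13, EF_Tooling=3) = 13; EF_Packaging design = 13+5 = 18
ES_Regulatory filing = max(EF_Pilot run=31, EF_QA=20, EF_Packaging design=18) = 31; EF_Regulatory filing = 31+11 = 42
Expected project duration μ = 42 weeks. Critical path: User testing → Supplier sourcing → Pilot run → Regulatory filing.

Variance along critical path = 1.778 + 0.444 + 1.778 + 0.444 = 4.444; σ = √4.444 = 2.108 weeks.
Z = (46 − 42) / 2.108 = 1.897
P(T ≤ 46) = Φ(1.897) ≈ 0.971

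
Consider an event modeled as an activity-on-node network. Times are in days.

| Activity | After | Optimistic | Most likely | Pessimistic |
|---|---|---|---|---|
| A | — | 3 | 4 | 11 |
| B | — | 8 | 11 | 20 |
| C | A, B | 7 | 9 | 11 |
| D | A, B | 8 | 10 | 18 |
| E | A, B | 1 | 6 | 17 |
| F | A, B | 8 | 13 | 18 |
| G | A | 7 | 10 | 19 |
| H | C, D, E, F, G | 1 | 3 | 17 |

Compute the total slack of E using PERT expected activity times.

te_A = (3 + 4·4 + 11)/6 = 30/6 = 5
te_B = (8 + 4·11 + 20)/6 = 72/6 = 12
te_C = (7 + 4·9 + 11)/6 = 54/6 = 9
te_D = (8 + 4·10 + 18)/6 = 66/6 = 11
te_E = (1 + 4·6 + 17)/6 = 42/6 = 7
te_F = (8 + 4·13 + 18)/6 = 78/6 = 13
te_G = (7 + 4·10 + 19)/6 = 66/6 = 11
te_H = (1 + 4·3 + 17)/6 = 30/6 = 5

Forward pass:
ES_A = 0; EF_A = 5
ES_B = 0; EF_B = 12
ES_C = max(EF_A=5, EF_B=12) = 12; EF_C = 12+9 = 21
ES_D = max(EF_A=5, EF_B=12) = 12; EF_D = 12+11 = 23
ES_E = max(EF_A=5, EF_B=12) = 12; EF_E = 12+7 = 19
ES_F = max(EF_A=5, EF_B=12) = 12; EF_F = 12+13 = 25
ES_G = 5; EF_G = 5+11 = 16
ES_H = max(EF_C=21, EF_D=23, EF_E=19, EF_F=25, EF_G=16) = 25; EF_H = 25+5 = 30
Expected project duration μ = 30 days. Critical path: B → F → H.

Backward pass:
LF_H = 30; LS_H = 30−5 = 25
LF_G = LS_H = 25; LS_G = 25−11 = 14
LF_F = LS_H = 25; LS_F = 25−13 = 12
LF_E = LS_H = 25; LS_E = 25−7 = 18
LF_D = LS_H = 25; LS_D = 25−11 = 14
LF_C = LS_H = 25; LS_C = 25−9 = 16
LF_B = min(LS_C=16, LS_D=14, LS_E=18, LS_F=12) = 12; LS_B = 12−12 = 0
LF_A = min(LS_C=16, LS_D=14, LS_E=18, LS_F=12, LS_G=14) = 12; LS_A = 12−5 = 7
Slack_E = LS_E − ES_E = 18 − 12 = 6

6 days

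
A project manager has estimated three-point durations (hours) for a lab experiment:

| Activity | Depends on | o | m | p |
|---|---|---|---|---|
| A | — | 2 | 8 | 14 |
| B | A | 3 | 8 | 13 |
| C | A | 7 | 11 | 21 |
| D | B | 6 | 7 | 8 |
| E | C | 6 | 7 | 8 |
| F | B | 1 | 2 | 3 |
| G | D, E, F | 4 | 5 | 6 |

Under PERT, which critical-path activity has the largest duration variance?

te_A = (2 + 4·8 + 14)/6 = 48/6 = 8; σ²_A = ((14−2)/6)² = 4.000
te_B = (3 + 4·8 + 13)/6 = 48/6 = 8; σ²_B = ((13−3)/6)² = 2.778
te_C = (7 + 4·11 + 21)/6 = 72/6 = 12; σ²_C = ((21−7)/6)² = 5.444
te_D = (6 + 4·7 + 8)/6 = 42/6 = 7; σ²_D = ((8−6)/6)² = 0.111
te_E = (6 + 4·7 + 8)/6 = 42/6 = 7; σ²_E = ((8−6)/6)² = 0.111
te_F = (1 + 4·2 + 3)/6 = 12/6 = 2; σ²_F = ((3−1)/6)² = 0.111
te_G = (4 + 4·5 + 6)/6 = 30/6 = 5; σ²_G = ((6−4)/6)² = 0.111

Forward pass:
ES_A = 0; EF_A = 8
ES_B = 8; EF_B = 8+8 = 16
ES_C = 8; EF_C = 8+12 = 20
ES_D = 16; EF_D = 16+7 = 23
ES_E = 20; EF_E = 20+7 = 27
ES_F = 16; EF_F = 16+2 = 18
ES_G = max(EF_D=23, EF_E=27, EF_F=18) = 27; EF_G = 27+5 = 32
Expected project duration μ = 32 hours. Critical path: A → C → E → G.

Variances on critical path: σ²_A=4.000, σ²_C=5.444, σ²_E=0.111, σ²_G=0.111.
Largest is σ²_C = 5.444.

C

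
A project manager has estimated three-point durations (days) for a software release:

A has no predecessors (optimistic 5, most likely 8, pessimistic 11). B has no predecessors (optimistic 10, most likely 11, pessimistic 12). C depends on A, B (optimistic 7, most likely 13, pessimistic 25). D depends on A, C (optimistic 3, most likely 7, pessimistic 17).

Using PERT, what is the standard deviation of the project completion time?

te_A = (5 + 4·8 + 11)/6 = 48/6 = 8; σ²_A = ((11−5)/6)² = 1.000
te_B = (10 + 4·11 + 12)/6 = 66/6 = 11; σ²_B = ((12−10)/6)² = 0.111
te_C = (7 + 4·13 + 25)/6 = 84/6 = 14; σ²_C = ((25−7)/6)² = 9.000
te_D = (3 + 4·7 + 17)/6 = 48/6 = 8; σ²_D = ((17−3)/6)² = 5.444

Forward pass:
ES_A = 0; EF_A = 8
ES_B = 0; EF_B = 11
ES_C = max(EF_A=8, EF_B=11) = 11; EF_C = 11+14 = 25
ES_D = max(EF_A=8, EF_C=25) = 25; EF_D = 25+8 = 33
Expected project duration μ = 33 days. Critical path: B → C → D.

Variance along critical path = 0.111 + 9.000 + 5.444 = 14.556
σ = √14.556 = 3.815 days

3.82 days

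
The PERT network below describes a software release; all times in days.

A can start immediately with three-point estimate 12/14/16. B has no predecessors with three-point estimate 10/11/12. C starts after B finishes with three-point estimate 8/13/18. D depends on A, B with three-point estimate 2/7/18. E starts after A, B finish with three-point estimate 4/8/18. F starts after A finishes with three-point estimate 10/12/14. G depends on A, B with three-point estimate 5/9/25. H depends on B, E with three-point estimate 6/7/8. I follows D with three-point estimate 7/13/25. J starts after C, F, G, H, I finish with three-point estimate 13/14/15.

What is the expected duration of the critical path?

50 days

te_A = (12 + 4·14 + 16)/6 = 84/6 = 14
te_B = (10 + 4·11 + 12)/6 = 66/6 = 11
te_C = (8 + 4·13 + 18)/6 = 78/6 = 13
te_D = (2 + 4·7 + 18)/6 = 48/6 = 8
te_E = (4 + 4·8 + 18)/6 = 54/6 = 9
te_F = (10 + 4·12 + 14)/6 = 72/6 = 12
te_G = (5 + 4·9 + 25)/6 = 66/6 = 11
te_H = (6 + 4·7 + 8)/6 = 42/6 = 7
te_I = (7 + 4·13 + 25)/6 = 84/6 = 14
te_J = (13 + 4·14 + 15)/6 = 84/6 = 14

Forward pass:
ES_A = 0; EF_A = 14
ES_B = 0; EF_B = 11
ES_C = 11; EF_C = 11+13 = 24
ES_D = max(EF_A=14, EF_B=11) = 14; EF_D = 14+8 = 22
ES_E = max(EF_A=14, EF_B=11) = 14; EF_E = 14+9 = 23
ES_F = 14; EF_F = 14+12 = 26
ES_G = max(EF_A=14, EF_B=11) = 14; EF_G = 14+11 = 25
ES_H = max(EF_B=11, EF_E=23) = 23; EF_H = 23+7 = 30
ES_I = 22; EF_I = 22+14 = 36
ES_J = max(EF_C=24, EF_F=26, EF_G=25, EF_H=30, EF_I=36) = 36; EF_J = 36+14 = 50
Expected project duration μ = 50 days. Critical path: A → D → I → J.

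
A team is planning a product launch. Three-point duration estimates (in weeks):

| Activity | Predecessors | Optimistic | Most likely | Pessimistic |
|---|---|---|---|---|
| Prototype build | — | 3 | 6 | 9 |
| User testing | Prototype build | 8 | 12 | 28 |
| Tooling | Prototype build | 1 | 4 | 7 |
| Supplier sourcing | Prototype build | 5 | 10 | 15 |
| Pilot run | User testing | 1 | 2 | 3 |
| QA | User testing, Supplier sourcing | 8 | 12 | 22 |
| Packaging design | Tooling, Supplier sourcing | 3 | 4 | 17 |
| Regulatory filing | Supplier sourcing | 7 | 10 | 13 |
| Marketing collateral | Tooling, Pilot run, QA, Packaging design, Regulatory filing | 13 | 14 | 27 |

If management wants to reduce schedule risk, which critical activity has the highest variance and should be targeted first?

User testing

te_Prototype build = (3 + 4·6 + 9)/6 = 36/6 = 6; σ²_Prototype build = ((9−3)/6)² = 1.000
te_User testing = (8 + 4·12 + 28)/6 = 84/6 = 14; σ²_User testing = ((28−8)/6)² = 11.111
te_Tooling = (1 + 4·4 + 7)/6 = 24/6 = 4; σ²_Tooling = ((7−1)/6)² = 1.000
te_Supplier sourcing = (5 + 4·10 + 15)/6 = 60/6 = 10; σ²_Supplier sourcing = ((15−5)/6)² = 2.778
te_Pilot run = (1 + 4·2 + 3)/6 = 12/6 = 2; σ²_Pilot run = ((3−1)/6)² = 0.111
te_QA = (8 + 4·12 + 22)/6 = 78/6 = 13; σ²_QA = ((22−8)/6)² = 5.444
te_Packaging design = (3 + 4·4 + 17)/6 = 36/6 = 6; σ²_Packaging design = ((17−3)/6)² = 5.444
te_Regulatory filing = (7 + 4·10 + 13)/6 = 60/6 = 10; σ²_Regulatory filing = ((13−7)/6)² = 1.000
te_Marketing collateral = (13 + 4·14 + 27)/6 = 96/6 = 16; σ²_Marketing collateral = ((27−13)/6)² = 5.444

Forward pass:
ES_Prototype build = 0; EF_Prototype build = 6
ES_User testing = 6; EF_User testing = 6+14 = 20
ES_Tooling = 6; EF_Tooling = 6+4 = 10
ES_Supplier sourcing = 6; EF_Supplier sourcing = 6+10 = 16
ES_Pilot run = 20; EF_Pilot run = 20+2 = 22
ES_QA = max(EF_User testing=20, EF_Supplier sourcing=16) = 20; EF_QA = 20+13 = 33
ES_Packaging design = max(EF_Tooling=10, EF_Supplier sourcing=16) = 16; EF_Packaging design = 16+6 = 22
ES_Regulatory filing = 16; EF_Regulatory filing = 16+10 = 26
ES_Marketing collateral = max(EF_Tooling=10, EF_Pilot run=22, EF_QA=33, EF_Packaging design=22, EF_Regulatory filing=26) = 33; EF_Marketing collateral = 33+16 = 49
Expected project duration μ = 49 weeks. Critical path: Prototype build → User testing → QA → Marketing collateral.

Variances on critical path: σ²_Prototype build=1.000, σ²_User testing=11.111, σ²_QA=5.444, σ²_Marketing collateral=5.444.
Largest is σ²_User testing = 11.111.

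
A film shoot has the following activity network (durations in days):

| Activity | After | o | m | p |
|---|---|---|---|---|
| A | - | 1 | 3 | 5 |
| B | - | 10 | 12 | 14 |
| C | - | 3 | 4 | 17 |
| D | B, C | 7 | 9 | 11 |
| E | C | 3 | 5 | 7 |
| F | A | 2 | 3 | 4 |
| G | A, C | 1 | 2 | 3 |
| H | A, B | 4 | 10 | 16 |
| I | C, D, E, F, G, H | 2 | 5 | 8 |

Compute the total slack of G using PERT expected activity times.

14 days

te_A = (1 + 4·3 + 5)/6 = 18/6 = 3
te_B = (10 + 4·12 + 14)/6 = 72/6 = 12
te_C = (3 + 4·4 + 17)/6 = 36/6 = 6
te_D = (7 + 4·9 + 11)/6 = 54/6 = 9
te_E = (3 + 4·5 + 7)/6 = 30/6 = 5
te_F = (2 + 4·3 + 4)/6 = 18/6 = 3
te_G = (1 + 4·2 + 3)/6 = 12/6 = 2
te_H = (4 + 4·10 + 16)/6 = 60/6 = 10
te_I = (2 + 4·5 + 8)/6 = 30/6 = 5

Forward pass:
ES_A = 0; EF_A = 3
ES_B = 0; EF_B = 12
ES_C = 0; EF_C = 6
ES_D = max(EF_B=12, EF_C=6) = 12; EF_D = 12+9 = 21
ES_E = 6; EF_E = 6+5 = 11
ES_F = 3; EF_F = 3+3 = 6
ES_G = max(EF_A=3, EF_C=6) = 6; EF_G = 6+2 = 8
ES_H = max(EF_A=3, EF_B=12) = 12; EF_H = 12+10 = 22
ES_I = max(EF_C=6, EF_D=21, EF_E=11, EF_F=6, EF_G=8, EF_H=22) = 22; EF_I = 22+5 = 27
Expected project duration μ = 27 days. Critical path: B → H → I.

Backward pass:
LF_I = 27; LS_I = 27−5 = 22
LF_H = LS_I = 22; LS_H = 22−10 = 12
LF_G = LS_I = 22; LS_G = 22−2 = 20
LF_F = LS_I = 22; LS_F = 22−3 = 19
LF_E = LS_I = 22; LS_E = 22−5 = 17
LF_D = LS_I = 22; LS_D = 22−9 = 13
LF_C = min(LS_D=13, LS_E=17, LS_G=20, LS_I=22) = 13; LS_C = 13−6 = 7
LF_B = min(LS_D=13, LS_H=12) = 12; LS_B = 12−12 = 0
LF_A = min(LS_F=19, LS_G=20, LS_H=12) = 12; LS_A = 12−3 = 9
Slack_G = LS_G − ES_G = 20 − 6 = 14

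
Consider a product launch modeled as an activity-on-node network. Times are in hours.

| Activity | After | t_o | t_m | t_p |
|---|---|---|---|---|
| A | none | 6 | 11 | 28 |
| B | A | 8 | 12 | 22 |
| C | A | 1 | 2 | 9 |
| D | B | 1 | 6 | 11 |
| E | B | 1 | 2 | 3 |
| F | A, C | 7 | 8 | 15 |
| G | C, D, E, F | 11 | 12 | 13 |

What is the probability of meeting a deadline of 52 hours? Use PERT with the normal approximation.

0.957

te_A = (6 + 4·11 + 28)/6 = 78/6 = 13; σ²_A = ((28−6)/6)² = 13.444
te_B = (8 + 4·12 + 22)/6 = 78/6 = 13; σ²_B = ((22−8)/6)² = 5.444
te_C = (1 + 4·2 + 9)/6 = 18/6 = 3; σ²_C = ((9−1)/6)² = 1.778
te_D = (1 + 4·6 + 11)/6 = 36/6 = 6; σ²_D = ((11−1)/6)² = 2.778
te_E = (1 + 4·2 + 3)/6 = 12/6 = 2; σ²_E = ((3−1)/6)² = 0.111
te_F = (7 + 4·8 + 15)/6 = 54/6 = 9; σ²_F = ((15−7)/6)² = 1.778
te_G = (11 + 4·12 + 13)/6 = 72/6 = 12; σ²_G = ((13−11)/6)² = 0.111

Forward pass:
ES_A = 0; EF_A = 13
ES_B = 13; EF_B = 13+13 = 26
ES_C = 13; EF_C = 13+3 = 16
ES_D = 26; EF_D = 26+6 = 32
ES_E = 26; EF_E = 26+2 = 28
ES_F = max(EF_A=13, EF_C=16) = 16; EF_F = 16+9 = 25
ES_G = max(EF_C=16, EF_D=32, EF_E=28, EF_F=25) = 32; EF_G = 32+12 = 44
Expected project duration μ = 44 hours. Critical path: A → B → D → G.

Variance along critical path = 13.444 + 5.444 + 2.778 + 0.111 = 21.778; σ = √21.778 = 4.667 hours.
Z = (52 − 44) / 4.667 = 1.714
P(T ≤ 52) = Φ(1.714) ≈ 0.957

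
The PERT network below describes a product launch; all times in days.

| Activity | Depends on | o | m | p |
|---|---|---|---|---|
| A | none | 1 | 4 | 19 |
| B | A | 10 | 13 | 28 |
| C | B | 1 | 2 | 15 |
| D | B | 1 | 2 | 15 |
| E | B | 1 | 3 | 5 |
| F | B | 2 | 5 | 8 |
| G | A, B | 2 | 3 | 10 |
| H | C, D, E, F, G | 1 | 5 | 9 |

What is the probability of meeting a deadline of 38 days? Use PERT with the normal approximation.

te_A = (1 + 4·4 + 19)/6 = 36/6 = 6; σ²_A = ((19−1)/6)² = 9.000
te_B = (10 + 4·13 + 28)/6 = 90/6 = 15; σ²_B = ((28−10)/6)² = 9.000
te_C = (1 + 4·2 + 15)/6 = 24/6 = 4; σ²_C = ((15−1)/6)² = 5.444
te_D = (1 + 4·2 + 15)/6 = 24/6 = 4; σ²_D = ((15−1)/6)² = 5.444
te_E = (1 + 4·3 + 5)/6 = 18/6 = 3; σ²_E = ((5−1)/6)² = 0.444
te_F = (2 + 4·5 + 8)/6 = 30/6 = 5; σ²_F = ((8−2)/6)² = 1.000
te_G = (2 + 4·3 + 10)/6 = 24/6 = 4; σ²_G = ((10−2)/6)² = 1.778
te_H = (1 + 4·5 + 9)/6 = 30/6 = 5; σ²_H = ((9−1)/6)² = 1.778

Forward pass:
ES_A = 0; EF_A = 6
ES_B = 6; EF_B = 6+15 = 21
ES_C = 21; EF_C = 21+4 = 25
ES_D = 21; EF_D = 21+4 = 25
ES_E = 21; EF_E = 21+3 = 24
ES_F = 21; EF_F = 21+5 = 26
ES_G = max(EF_A=6, EF_B=21) = 21; EF_G = 21+4 = 25
ES_H = max(EF_C=25, EF_D=25, EF_E=24, EF_F=26, EF_G=25) = 26; EF_H = 26+5 = 31
Expected project duration μ = 31 days. Critical path: A → B → F → H.

Variance along critical path = 9.000 + 9.000 + 1.000 + 1.778 = 20.778; σ = √20.778 = 4.558 days.
Z = (38 − 31) / 4.558 = 1.536
P(T ≤ 38) = Φ(1.536) ≈ 0.938

0.938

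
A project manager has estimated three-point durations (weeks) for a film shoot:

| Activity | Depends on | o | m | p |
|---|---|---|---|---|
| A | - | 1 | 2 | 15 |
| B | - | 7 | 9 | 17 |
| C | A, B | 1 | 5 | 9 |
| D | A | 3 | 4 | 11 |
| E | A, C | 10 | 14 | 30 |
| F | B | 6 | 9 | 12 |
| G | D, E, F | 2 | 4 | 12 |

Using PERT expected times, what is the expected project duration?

te_A = (1 + 4·2 + 15)/6 = 24/6 = 4
te_B = (7 + 4·9 + 17)/6 = 60/6 = 10
te_C = (1 + 4·5 + 9)/6 = 30/6 = 5
te_D = (3 + 4·4 + 11)/6 = 30/6 = 5
te_E = (10 + 4·14 + 30)/6 = 96/6 = 16
te_F = (6 + 4·9 + 12)/6 = 54/6 = 9
te_G = (2 + 4·4 + 12)/6 = 30/6 = 5

Forward pass:
ES_A = 0; EF_A = 4
ES_B = 0; EF_B = 10
ES_C = max(EF_A=4, EF_B=10) = 10; EF_C = 10+5 = 15
ES_D = 4; EF_D = 4+5 = 9
ES_E = max(EF_A=4, EF_C=15) = 15; EF_E = 15+16 = 31
ES_F = 10; EF_F = 10+9 = 19
ES_G = max(EF_D=9, EF_E=31, EF_F=19) = 31; EF_G = 31+5 = 36
Expected project duration μ = 36 weeks. Critical path: B → C → E → G.

36 weeks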